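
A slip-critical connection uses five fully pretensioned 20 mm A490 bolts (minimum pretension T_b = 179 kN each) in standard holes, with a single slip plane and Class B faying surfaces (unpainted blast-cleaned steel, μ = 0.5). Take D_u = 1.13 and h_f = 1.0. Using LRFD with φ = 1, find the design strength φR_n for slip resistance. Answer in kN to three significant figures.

R_n = μ · D_u · h_f · T_b · n_s · n_b = 0.5 × 1.13 × 1.0 × 179 × 1 × 5 = 505.7 kN.
Design strength φR_n = 1 × 505.7 = 506 kN.

506 kN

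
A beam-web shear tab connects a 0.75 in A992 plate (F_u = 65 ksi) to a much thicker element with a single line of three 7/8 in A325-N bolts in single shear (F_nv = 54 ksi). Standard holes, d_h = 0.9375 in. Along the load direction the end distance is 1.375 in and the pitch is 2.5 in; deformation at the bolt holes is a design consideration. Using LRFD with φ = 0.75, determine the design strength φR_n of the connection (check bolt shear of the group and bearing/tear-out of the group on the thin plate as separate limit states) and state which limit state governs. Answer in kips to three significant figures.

73.1 kips (bolt shear governs)

Bolt shear: A_b = π·0.875²/4 = 0.6013 in²; R_n = 54 × 0.6013 × 3 × 1 = 97.41 kips → 0.75 × 97.41 = 73.1 kips.
Bearing (1.2 l_c t F_u ≤ 2.4 d t F_u): upper limit = 2.4·0.875·0.75·65 = 102.4 kips.
  Edge l_c = 1.375 − 0.9375/2 = 0.9062 → r_n = 53.02 kips; interior l_c = 2.5 − 0.9375 = 1.562 → r_n = 91.41 kips.
  R_n,bearing = 1·53.02 + 2·91.41 = 235.8 kips → 0.75 × 235.8 = 177 kips.
Bolt shear governs: 73.1 kips.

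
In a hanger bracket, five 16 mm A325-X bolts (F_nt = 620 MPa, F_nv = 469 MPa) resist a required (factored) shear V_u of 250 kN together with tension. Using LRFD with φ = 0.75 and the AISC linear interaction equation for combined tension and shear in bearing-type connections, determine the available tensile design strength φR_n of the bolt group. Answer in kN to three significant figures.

277 kN

A_b = π·16²/4 = 201.1 mm²; f_rv = 250 × 1000 / (5 × 201.1) = 248.7 MPa.
F'_nt = 1.3 F_nt − (F_nt / φF_nv) f_rv = 1.3·620 − (620/(0.75·469))·248.7 = 367.7 MPa, capped at F_nt → F'_nt = 367.7 MPa.
R_n = F'_nt · A_b · n = 367.7 × 201.1 × 5 / 1000 = 369.6 kN.
Design strength φR_n = 0.75 × 369.6 = 277 kN.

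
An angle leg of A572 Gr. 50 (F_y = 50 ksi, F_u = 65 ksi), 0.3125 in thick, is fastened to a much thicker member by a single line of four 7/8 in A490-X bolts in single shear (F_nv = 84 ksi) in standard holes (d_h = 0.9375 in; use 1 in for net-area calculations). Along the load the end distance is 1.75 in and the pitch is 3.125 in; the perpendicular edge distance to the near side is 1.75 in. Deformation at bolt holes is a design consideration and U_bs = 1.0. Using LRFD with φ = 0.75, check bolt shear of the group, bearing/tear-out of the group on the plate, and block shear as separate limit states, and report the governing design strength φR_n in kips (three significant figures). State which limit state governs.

Bolt shear: A_b = π·0.875²/4 = 0.6013 in²; R_n = 84 × 0.6013 × 4 × 1 = 202 kips → 0.75 × 202 = 152 kips.
Bearing: edge l_c = 1.281, r_n = 31.23 kips; interior l_c = 2.188, r_n = 42.66 kips; R_n = 31.23 + 3·42.66 = 159.2 kips → 119 kips.
Block shear: A_gv = 3.477, A_nv = 2.383, A_nt = 0.3906 in²; R_n = min(0.6F_uA_nv, 0.6F_yA_gv) + U_bs·F_u·A_nt = 118.3 kips → 88.7 kips.
Block shear governs: 88.7 kips.

88.7 kips (block shear governs)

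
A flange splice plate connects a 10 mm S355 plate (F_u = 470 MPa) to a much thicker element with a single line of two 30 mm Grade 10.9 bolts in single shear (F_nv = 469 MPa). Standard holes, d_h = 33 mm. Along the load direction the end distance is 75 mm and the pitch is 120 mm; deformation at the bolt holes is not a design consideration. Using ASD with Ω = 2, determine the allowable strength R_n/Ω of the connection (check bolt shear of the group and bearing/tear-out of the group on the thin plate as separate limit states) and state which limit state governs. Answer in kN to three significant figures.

Bolt shear: A_b = π·30²/4 = 706.9 mm²; R_n = 469 × 706.9 × 2 × 1 / 1000 = 663 kN → 663 / 2 = 332 kN.
Bearing (1.5 l_c t F_u ≤ 3.0 d t F_u): upper limit = 3.0·30·10·470 / 1000 = 423 kN.
  Edge l_c = 75 − 33/2 = 58.5 → r_n = 412.4 kN; interior l_c = 120 − 33 = 87 → r_n = 423 kN.
  R_n,bearing = 1·412.4 + 1·423 = 835.4 kN → 835.4 / 2 = 418 kN.
Bolt shear governs: 332 kN.

332 kN (bolt shear governs)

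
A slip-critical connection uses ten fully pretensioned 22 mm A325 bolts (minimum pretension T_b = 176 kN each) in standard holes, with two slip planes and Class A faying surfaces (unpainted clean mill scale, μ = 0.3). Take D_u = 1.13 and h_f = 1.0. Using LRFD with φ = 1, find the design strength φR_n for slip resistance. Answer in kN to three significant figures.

R_n = μ · D_u · h_f · T_b · n_s · n_b = 0.3 × 1.13 × 1.0 × 176 × 2 × 10 = 1193 kN.
Design strength φR_n = 1 × 1193 = 1190 kN.

1190 kN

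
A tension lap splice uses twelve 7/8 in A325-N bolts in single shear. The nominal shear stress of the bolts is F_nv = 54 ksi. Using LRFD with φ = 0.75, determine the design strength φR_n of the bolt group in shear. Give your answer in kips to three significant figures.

A_b = π × 0.875² / 4 = 0.6013 in².
R_n = F_nv · A_b · n · n_s = 54 × 0.6013 × 12 × 1 = 389.7 kips.
Design strength φR_n = 0.75 × 389.7 = 292 kips.

292 kips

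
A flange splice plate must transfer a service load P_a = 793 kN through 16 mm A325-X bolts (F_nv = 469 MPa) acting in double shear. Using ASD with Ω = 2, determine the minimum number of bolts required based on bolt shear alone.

A_b = π·16²/4 = 201.1 mm².
Per-bolt allowable strength R_n/Ω = 469 × 201.1 × 2 / 1000 / 2 = 94.3 kN.
n ≥ 793 / 94.3 = 8.41 → use 9 bolts.

9 bolts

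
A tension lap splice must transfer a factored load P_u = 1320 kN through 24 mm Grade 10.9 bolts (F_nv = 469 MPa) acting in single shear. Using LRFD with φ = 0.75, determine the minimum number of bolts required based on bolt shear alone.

9 bolts

A_b = π·24²/4 = 452.4 mm².
Per-bolt design strength φR_n = 0.75 × 469 × 452.4 × 1 / 1000 = 159.1 kN.
n ≥ 1320 / 159.1 = 8.295 → use 9 bolts.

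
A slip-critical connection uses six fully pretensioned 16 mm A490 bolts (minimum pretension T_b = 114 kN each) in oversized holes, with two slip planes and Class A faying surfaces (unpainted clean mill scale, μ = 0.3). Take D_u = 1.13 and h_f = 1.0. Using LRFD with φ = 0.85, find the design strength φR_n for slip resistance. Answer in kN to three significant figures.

394 kN

R_n = μ · D_u · h_f · T_b · n_s · n_b = 0.3 × 1.13 × 1.0 × 114 × 2 × 6 = 463.8 kN.
Design strength φR_n = 0.85 × 463.8 = 394 kN.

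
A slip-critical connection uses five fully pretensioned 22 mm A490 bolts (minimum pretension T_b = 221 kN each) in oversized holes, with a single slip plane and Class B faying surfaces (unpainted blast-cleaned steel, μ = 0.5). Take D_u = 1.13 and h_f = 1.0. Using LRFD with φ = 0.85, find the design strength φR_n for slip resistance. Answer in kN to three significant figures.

531 kN

R_n = μ · D_u · h_f · T_b · n_s · n_b = 0.5 × 1.13 × 1.0 × 221 × 1 × 5 = 624.3 kN.
Design strength φR_n = 0.85 × 624.3 = 531 kN.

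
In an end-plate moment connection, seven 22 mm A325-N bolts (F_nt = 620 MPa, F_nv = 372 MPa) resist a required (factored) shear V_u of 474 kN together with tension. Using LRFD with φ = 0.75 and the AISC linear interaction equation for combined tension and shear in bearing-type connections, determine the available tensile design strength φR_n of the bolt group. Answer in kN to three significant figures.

819 kN

A_b = π·22²/4 = 380.1 mm²; f_rv = 474 × 1000 / (7 × 380.1) = 178.1 MPa.
F'_nt = 1.3 F_nt − (F_nt / φF_nv) f_rv = 1.3·620 − (620/(0.75·372))·178.1 = 410.1 MPa, capped at F_nt → F'_nt = 410.1 MPa.
R_n = F'_nt · A_b · n = 410.1 × 380.1 × 7 / 1000 = 1091 kN.
Design strength φR_n = 0.75 × 1091 = 819 kN.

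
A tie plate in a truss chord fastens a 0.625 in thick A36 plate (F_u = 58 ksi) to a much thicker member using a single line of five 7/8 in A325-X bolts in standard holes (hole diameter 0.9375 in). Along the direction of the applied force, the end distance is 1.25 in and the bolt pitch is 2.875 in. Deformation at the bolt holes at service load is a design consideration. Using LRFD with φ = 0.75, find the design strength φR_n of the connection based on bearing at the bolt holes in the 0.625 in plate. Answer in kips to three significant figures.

Per bolt r_n = 1.2 l_c t F_u ≤ 2.4 d t F_u; upper limit = 2.4 × 0.875 × 0.625 × 58 = 76.12 kips.
Edge bolt: l_c = 1.25 − 0.9375/2 = 0.7812 in → 1.2 × 0.7812 × 0.625 × 58 = 33.98 → r_n = 33.98 kips.
Interior bolts: l_c = 2.875 − 0.9375 = 1.938 in → 1.2 × 1.938 × 0.625 × 58 = 84.28 → r_n = 76.12 kips.
R_n = 1 × 33.98 + 4 × 76.12 = 338.5 kips.
Design strength φR_n = 0.75 × 338.5 = 254 kips.

254 kips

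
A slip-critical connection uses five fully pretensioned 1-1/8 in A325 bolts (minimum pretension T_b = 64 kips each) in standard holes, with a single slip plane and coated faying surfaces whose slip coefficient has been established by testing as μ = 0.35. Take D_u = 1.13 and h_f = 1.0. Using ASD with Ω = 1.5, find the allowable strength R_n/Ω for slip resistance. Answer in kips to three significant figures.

84.4 kips

R_n = μ · D_u · h_f · T_b · n_s · n_b = 0.35 × 1.13 × 1.0 × 64 × 1 × 5 = 126.6 kips.
Allowable strength R_n/Ω = 126.6 / 1.5 = 84.4 kips.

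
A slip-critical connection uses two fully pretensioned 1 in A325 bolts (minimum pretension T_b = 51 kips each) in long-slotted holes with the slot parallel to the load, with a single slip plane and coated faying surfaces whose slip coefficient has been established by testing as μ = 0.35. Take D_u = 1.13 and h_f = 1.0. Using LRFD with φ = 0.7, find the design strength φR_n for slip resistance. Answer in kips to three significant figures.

28.2 kips

R_n = μ · D_u · h_f · T_b · n_s · n_b = 0.35 × 1.13 × 1.0 × 51 × 1 × 2 = 40.34 kips.
Design strength φR_n = 0.7 × 40.34 = 28.2 kips.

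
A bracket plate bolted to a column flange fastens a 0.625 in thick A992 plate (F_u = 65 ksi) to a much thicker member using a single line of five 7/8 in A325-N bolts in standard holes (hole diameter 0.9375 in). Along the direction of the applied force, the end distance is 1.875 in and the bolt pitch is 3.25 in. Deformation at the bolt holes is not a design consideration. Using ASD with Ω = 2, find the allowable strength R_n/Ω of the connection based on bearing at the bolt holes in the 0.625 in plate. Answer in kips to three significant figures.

256 kips

Per bolt r_n = 1.5 l_c t F_u ≤ 3.0 d t F_u; upper limit = 3.0 × 0.875 × 0.625 × 65 = 106.6 kips.
Edge bolt: l_c = 1.875 − 0.9375/2 = 1.406 in → 1.5 × 1.406 × 0.625 × 65 = 85.69 → r_n = 85.69 kips.
Interior bolts: l_c = 3.25 − 0.9375 = 2.312 in → 1.5 × 2.312 × 0.625 × 65 = 140.9 → r_n = 106.6 kips.
R_n = 1 × 85.69 + 4 × 106.6 = 512.3 kips.
Allowable strength R_n/Ω = 512.3 / 2 = 256 kips.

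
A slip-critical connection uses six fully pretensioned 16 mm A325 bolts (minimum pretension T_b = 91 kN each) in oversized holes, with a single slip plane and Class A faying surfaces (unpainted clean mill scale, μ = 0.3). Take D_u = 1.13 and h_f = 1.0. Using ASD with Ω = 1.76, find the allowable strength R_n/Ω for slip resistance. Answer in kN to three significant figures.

R_n = μ · D_u · h_f · T_b · n_s · n_b = 0.3 × 1.13 × 1.0 × 91 × 1 × 6 = 185.1 kN.
Allowable strength R_n/Ω = 185.1 / 1.76 = 105 kN.

105 kN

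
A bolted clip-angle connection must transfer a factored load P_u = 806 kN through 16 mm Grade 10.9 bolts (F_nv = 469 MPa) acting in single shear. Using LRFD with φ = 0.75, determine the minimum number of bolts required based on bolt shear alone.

12 bolts

A_b = π·16²/4 = 201.1 mm².
Per-bolt design strength φR_n = 0.75 × 469 × 201.1 × 1 / 1000 = 70.72 kN.
n ≥ 806 / 70.72 = 11.4 → use 12 bolts.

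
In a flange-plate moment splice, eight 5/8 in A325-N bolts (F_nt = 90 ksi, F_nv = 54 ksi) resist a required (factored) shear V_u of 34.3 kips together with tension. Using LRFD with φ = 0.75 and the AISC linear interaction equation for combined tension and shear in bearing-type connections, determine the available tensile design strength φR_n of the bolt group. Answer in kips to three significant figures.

A_b = π·0.625²/4 = 0.3068 in²; f_rv = 34.3 / (8 × 0.3068) = 13.98 ksi.
F'_nt = 1.3 F_nt − (F_nt / φF_nv) f_rv = 1.3·90 − (90/(0.75·54))·13.98 = 85.94 ksi, capped at F_nt → F'_nt = 85.94 ksi.
R_n = F'_nt · A_b · n = 85.94 × 0.3068 × 8 = 210.9 kips.
Design strength φR_n = 0.75 × 210.9 = 158 kips.

158 kips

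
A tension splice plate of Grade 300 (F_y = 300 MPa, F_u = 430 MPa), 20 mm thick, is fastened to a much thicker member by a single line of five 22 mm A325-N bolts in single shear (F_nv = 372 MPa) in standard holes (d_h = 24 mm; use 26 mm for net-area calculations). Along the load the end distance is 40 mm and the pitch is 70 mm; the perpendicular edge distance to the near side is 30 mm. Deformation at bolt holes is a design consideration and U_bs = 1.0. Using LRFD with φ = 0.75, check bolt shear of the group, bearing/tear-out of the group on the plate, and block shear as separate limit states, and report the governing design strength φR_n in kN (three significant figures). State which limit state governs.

530 kN (bolt shear governs)

Bolt shear: A_b = π·22²/4 = 380.1 mm²; R_n = 372 × 380.1 × 5 × 1 / 1000 = 707 kN → 0.75 × 707 = 530 kN.
Bearing: edge l_c = 28, r_n = 289 kN; interior l_c = 46, r_n = 454.1 kN; R_n = 289 + 4·454.1 = 2105 kN → 1580 kN.
Block shear: A_gv = 6400, A_nv = 4060, A_nt = 340 mm²; R_n = min(0.6F_uA_nv, 0.6F_yA_gv) + U_bs·F_u·A_nt = 1194 kN → 895 kN.
Bolt shear governs: 530 kN.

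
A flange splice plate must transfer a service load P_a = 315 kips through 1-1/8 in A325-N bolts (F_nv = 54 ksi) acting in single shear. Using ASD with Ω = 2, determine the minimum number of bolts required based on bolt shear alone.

12 bolts

A_b = π·1.125²/4 = 0.994 in².
Per-bolt allowable strength R_n/Ω = 54 × 0.994 × 1 / 2 = 26.84 kips.
n ≥ 315 / 26.84 = 11.74 → use 12 bolts.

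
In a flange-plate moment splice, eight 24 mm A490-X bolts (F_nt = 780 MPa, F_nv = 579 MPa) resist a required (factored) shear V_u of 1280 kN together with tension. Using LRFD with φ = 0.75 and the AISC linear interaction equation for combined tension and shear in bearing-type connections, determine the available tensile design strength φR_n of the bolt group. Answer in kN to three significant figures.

A_b = π·24²/4 = 452.4 mm²; f_rv = 1280 × 1000 / (8 × 452.4) = 353.7 MPa.
F'_nt = 1.3 F_nt − (F_nt / φF_nv) f_rv = 1.3·780 − (780/(0.75·579))·353.7 = 378.7 MPa, capped at F_nt → F'_nt = 378.7 MPa.
R_n = F'_nt · A_b · n = 378.7 × 452.4 × 8 / 1000 = 1371 kN.
Design strength φR_n = 0.75 × 1371 = 1030 kN.

1030 kN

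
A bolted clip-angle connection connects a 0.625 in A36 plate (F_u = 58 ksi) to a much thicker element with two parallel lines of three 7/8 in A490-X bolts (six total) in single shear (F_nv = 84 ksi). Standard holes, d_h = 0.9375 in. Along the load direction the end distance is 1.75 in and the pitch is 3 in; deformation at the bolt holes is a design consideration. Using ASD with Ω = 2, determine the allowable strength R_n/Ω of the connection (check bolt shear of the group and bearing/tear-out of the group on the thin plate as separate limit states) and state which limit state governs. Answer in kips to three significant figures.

152 kips (bolt shear governs)

Bolt shear: A_b = π·0.875²/4 = 0.6013 in²; R_n = 84 × 0.6013 × 6 × 1 = 303.1 kips → 303.1 / 2 = 152 kips.
Bearing (1.2 l_c t F_u ≤ 2.4 d t F_u): upper limit = 2.4·0.875·0.625·58 = 76.12 kips.
  Edge l_c = 1.75 − 0.9375/2 = 1.281 → r_n = 55.73 kips; interior l_c = 3 − 0.9375 = 2.062 → r_n = 76.12 kips.
  R_n,bearing = 2·55.73 + 4·76.12 = 416 kips → 416 / 2 = 208 kips.
Bolt shear governs: 152 kips.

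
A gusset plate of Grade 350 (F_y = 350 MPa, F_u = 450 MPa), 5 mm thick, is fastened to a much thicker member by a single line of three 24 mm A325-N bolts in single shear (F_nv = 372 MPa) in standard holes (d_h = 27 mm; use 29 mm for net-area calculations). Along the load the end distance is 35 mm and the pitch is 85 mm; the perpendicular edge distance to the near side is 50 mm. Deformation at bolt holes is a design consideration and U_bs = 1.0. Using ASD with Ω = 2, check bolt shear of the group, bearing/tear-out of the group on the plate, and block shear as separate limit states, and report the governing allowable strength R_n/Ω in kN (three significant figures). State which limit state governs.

129 kN (block shear governs)

Bolt shear: A_b = π·24²/4 = 452.4 mm²; R_n = 372 × 452.4 × 3 × 1 / 1000 = 504.9 kN → 504.9 / 2 = 252 kN.
Bearing: edge l_c = 21.5, r_n = 58.05 kN; interior l_c = 58, r_n = 129.6 kN; R_n = 58.05 + 2·129.6 = 317.2 kN → 159 kN.
Block shear: A_gv = 1025, A_nv = 662.5, A_nt = 177.5 mm²; R_n = min(0.6F_uA_nv, 0.6F_yA_gv) + U_bs·F_u·A_nt = 258.8 kN → 129 kN.
Block shear governs: 129 kN.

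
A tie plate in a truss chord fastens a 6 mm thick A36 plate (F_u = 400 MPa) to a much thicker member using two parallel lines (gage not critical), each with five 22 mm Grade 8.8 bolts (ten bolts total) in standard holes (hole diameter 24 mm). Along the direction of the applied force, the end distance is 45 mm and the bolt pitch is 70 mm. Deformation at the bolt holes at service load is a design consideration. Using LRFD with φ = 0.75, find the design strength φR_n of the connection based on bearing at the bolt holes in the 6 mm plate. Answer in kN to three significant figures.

Per bolt r_n = 1.2 l_c t F_u ≤ 2.4 d t F_u; upper limit = 2.4 × 22 × 6 × 400 / 1000 = 126.7 kN.
Edge bolt: l_c = 45 − 24/2 = 33 mm → 1.2 × 33 × 6 × 400 / 1000 = 95.04 → r_n = 95.04 kN.
Interior bolts: l_c = 70 − 24 = 46 mm → 1.2 × 46 × 6 × 400 / 1000 = 132.5 → r_n = 126.7 kN.
R_n = 2 × 95.04 + 8 × 126.7 = 1204 kN.
Design strength φR_n = 0.75 × 1204 = 903 kN.

903 kN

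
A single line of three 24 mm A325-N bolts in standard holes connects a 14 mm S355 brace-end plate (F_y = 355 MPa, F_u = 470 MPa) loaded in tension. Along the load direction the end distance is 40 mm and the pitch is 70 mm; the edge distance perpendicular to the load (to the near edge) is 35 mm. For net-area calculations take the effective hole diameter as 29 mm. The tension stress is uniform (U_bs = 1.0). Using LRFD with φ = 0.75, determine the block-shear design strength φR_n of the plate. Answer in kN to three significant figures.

419 kN

Shear plane L_v = 40 + 2·70 = 180 mm; A_gv = 180 × 14 = 2520 mm².
A_nv = (180 − 2.5·29) × 14 = 1505 mm².
A_nt = (35 − 0.5·29) × 14 = 287 mm².
0.6 F_u A_nv = 424.4 kN; 0.6 F_y A_gv = 536.8 kN → shear rupture governs the shear term.
R_n = 424.4 + 1.0 × 470 × 287 / 1000 = 559.3 kN.
Design strength φR_n = 0.75 × 559.3 = 419 kN.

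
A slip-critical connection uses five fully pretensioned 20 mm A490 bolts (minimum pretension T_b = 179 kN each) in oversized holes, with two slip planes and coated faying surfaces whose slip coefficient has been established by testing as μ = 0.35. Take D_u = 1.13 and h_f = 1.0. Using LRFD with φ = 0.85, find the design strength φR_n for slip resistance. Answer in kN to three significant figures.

602 kN

R_n = μ · D_u · h_f · T_b · n_s · n_b = 0.35 × 1.13 × 1.0 × 179 × 2 × 5 = 707.9 kN.
Design strength φR_n = 0.85 × 707.9 = 602 kN.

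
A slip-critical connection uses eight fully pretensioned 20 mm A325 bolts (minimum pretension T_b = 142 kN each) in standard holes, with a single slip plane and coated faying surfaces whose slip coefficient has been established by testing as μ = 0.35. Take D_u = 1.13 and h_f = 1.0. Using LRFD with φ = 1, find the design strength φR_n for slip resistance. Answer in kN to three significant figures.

R_n = μ · D_u · h_f · T_b · n_s · n_b = 0.35 × 1.13 × 1.0 × 142 × 1 × 8 = 449.3 kN.
Design strength φR_n = 1 × 449.3 = 449 kN.

449 kN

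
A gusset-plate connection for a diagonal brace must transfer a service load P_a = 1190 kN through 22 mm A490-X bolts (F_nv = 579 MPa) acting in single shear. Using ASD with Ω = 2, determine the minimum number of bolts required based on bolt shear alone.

11 bolts

A_b = π·22²/4 = 380.1 mm².
Per-bolt allowable strength R_n/Ω = 579 × 380.1 × 1 / 1000 / 2 = 110 kN.
n ≥ 1190 / 110 = 10.81 → use 11 bolts.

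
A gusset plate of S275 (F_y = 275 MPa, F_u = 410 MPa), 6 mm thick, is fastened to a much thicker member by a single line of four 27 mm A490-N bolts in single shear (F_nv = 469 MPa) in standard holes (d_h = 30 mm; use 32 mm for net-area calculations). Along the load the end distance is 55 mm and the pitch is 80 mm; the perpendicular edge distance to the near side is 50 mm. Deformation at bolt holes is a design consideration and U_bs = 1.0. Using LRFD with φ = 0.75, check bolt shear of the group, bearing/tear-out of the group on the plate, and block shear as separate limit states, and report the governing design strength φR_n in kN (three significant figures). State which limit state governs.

265 kN (block shear governs)

Bolt shear: A_b = π·27²/4 = 572.6 mm²; R_n = 469 × 572.6 × 4 × 1 / 1000 = 1074 kN → 0.75 × 1074 = 806 kN.
Bearing: edge l_c = 40, r_n = 118.1 kN; interior l_c = 50, r_n = 147.6 kN; R_n = 118.1 + 3·147.6 = 560.9 kN → 421 kN.
Block shear: A_gv = 1770, A_nv = 1098, A_nt = 204 mm²; R_n = min(0.6F_uA_nv, 0.6F_yA_gv) + U_bs·F_u·A_nt = 353.7 kN → 265 kN.
Block shear governs: 265 kN.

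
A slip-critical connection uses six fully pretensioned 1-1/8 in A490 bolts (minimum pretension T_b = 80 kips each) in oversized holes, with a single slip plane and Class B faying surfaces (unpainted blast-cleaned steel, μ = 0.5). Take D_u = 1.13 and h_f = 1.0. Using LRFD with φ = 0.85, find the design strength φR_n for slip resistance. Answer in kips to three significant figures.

231 kips

R_n = μ · D_u · h_f · T_b · n_s · n_b = 0.5 × 1.13 × 1.0 × 80 × 1 × 6 = 271.2 kips.
Design strength φR_n = 0.85 × 271.2 = 231 kips.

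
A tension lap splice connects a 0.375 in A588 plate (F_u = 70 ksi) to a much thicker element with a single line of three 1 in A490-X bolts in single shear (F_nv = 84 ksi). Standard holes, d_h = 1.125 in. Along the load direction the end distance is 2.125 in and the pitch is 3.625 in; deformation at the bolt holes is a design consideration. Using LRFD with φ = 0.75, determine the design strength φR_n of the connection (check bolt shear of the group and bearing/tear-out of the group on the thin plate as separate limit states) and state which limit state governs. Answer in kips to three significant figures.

Bolt shear: A_b = π·1²/4 = 0.7854 in²; R_n = 84 × 0.7854 × 3 × 1 = 197.9 kips → 0.75 × 197.9 = 148 kips.
Bearing (1.2 l_c t F_u ≤ 2.4 d t F_u): upper limit = 2.4·1·0.375·70 = 63 kips.
  Edge l_c = 2.125 − 1.125/2 = 1.562 → r_n = 49.22 kips; interior l_c = 3.625 − 1.125 = 2.5 → r_n = 63 kips.
  R_n,bearing = 1·49.22 + 2·63 = 175.2 kips → 0.75 × 175.2 = 131 kips.
Bearing governs: 131 kips.

131 kips (bearing governs)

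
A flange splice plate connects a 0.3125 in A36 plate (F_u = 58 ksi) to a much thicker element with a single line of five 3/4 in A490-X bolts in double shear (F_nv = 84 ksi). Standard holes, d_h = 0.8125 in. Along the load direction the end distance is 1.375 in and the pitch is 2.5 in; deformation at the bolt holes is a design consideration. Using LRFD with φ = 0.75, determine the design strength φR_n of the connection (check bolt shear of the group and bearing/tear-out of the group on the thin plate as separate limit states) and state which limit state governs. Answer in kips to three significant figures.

114 kips (bearing governs)

Bolt shear: A_b = π·0.75²/4 = 0.4418 in²; R_n = 84 × 0.4418 × 5 × 2 = 371.1 kips → 0.75 × 371.1 = 278 kips.
Bearing (1.2 l_c t F_u ≤ 2.4 d t F_u): upper limit = 2.4·0.75·0.3125·58 = 32.62 kips.
  Edge l_c = 1.375 − 0.8125/2 = 0.9688 → r_n = 21.07 kips; interior l_c = 2.5 − 0.8125 = 1.688 → r_n = 32.62 kips.
  R_n,bearing = 1·21.07 + 4·32.62 = 151.6 kips → 0.75 × 151.6 = 114 kips.
Bearing governs: 114 kips.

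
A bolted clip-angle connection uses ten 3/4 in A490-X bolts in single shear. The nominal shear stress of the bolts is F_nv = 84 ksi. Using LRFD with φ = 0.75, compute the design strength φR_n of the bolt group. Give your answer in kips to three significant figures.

278 kips

A_b = π × 0.75² / 4 = 0.4418 in².
R_n = F_nv · A_b · n · n_s = 84 × 0.4418 × 10 × 1 = 371.1 kips.
Design strength φR_n = 0.75 × 371.1 = 278 kips.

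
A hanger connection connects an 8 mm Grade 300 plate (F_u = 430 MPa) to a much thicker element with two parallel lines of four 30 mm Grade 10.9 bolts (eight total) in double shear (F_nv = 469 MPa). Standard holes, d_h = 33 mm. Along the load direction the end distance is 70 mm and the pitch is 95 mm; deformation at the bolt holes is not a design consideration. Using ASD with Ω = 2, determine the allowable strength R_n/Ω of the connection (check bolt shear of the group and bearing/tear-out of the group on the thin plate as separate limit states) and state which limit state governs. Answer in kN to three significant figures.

1200 kN (bearing governs)

Bolt shear: A_b = π·30²/4 = 706.9 mm²; R_n = 469 × 706.9 × 8 × 2 / 1000 = 5304 kN → 5304 / 2 = 2650 kN.
Bearing (1.5 l_c t F_u ≤ 3.0 d t F_u): upper limit = 3.0·30·8·430 / 1000 = 309.6 kN.
  Edge l_c = 70 − 33/2 = 53.5 → r_n = 276.1 kN; interior l_c = 95 − 33 = 62 → r_n = 309.6 kN.
  R_n,bearing = 2·276.1 + 6·309.6 = 2410 kN → 2410 / 2 = 1200 kN.
Bearing governs: 1200 kN.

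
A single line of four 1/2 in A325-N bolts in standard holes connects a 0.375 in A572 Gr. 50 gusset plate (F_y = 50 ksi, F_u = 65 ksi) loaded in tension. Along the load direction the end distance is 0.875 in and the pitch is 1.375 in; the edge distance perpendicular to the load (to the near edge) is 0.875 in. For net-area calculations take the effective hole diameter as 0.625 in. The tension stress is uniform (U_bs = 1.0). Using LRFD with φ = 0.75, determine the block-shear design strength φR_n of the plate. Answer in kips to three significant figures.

Shear plane L_v = 0.875 + 3·1.375 = 5 in; A_gv = 5 × 0.375 = 1.875 in².
A_nv = (5 − 3.5·0.625) × 0.375 = 1.055 in².
A_nt = (0.875 − 0.5·0.625) × 0.375 = 0.2109 in².
0.6 F_u A_nv = 41.13 kips; 0.6 F_y A_gv = 56.25 kips → shear rupture governs the shear term.
R_n = 41.13 + 1.0 × 65 × 0.2109 = 54.84 kips.
Design strength φR_n = 0.75 × 54.84 = 41.1 kips.

41.1 kips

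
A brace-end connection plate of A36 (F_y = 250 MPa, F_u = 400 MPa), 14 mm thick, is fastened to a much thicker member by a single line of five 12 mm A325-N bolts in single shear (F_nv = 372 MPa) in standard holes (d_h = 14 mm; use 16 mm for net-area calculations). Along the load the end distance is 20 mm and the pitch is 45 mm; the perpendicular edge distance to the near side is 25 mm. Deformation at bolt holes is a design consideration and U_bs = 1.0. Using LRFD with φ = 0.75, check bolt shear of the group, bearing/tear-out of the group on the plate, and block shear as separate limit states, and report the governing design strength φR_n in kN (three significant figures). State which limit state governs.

Bolt shear: A_b = π·12²/4 = 113.1 mm²; R_n = 372 × 113.1 × 5 × 1 / 1000 = 210.4 kN → 0.75 × 210.4 = 158 kN.
Bearing: edge l_c = 13, r_n = 87.36 kN; interior l_c = 31, r_n = 161.3 kN; R_n = 87.36 + 4·161.3 = 732.5 kN → 549 kN.
Block shear: A_gv = 2800, A_nv = 1792, A_nt = 238 mm²; R_n = min(0.6F_uA_nv, 0.6F_yA_gv) + U_bs·F_u·A_nt = 515.2 kN → 386 kN.
Bolt shear governs: 158 kN.

158 kN (bolt shear governs)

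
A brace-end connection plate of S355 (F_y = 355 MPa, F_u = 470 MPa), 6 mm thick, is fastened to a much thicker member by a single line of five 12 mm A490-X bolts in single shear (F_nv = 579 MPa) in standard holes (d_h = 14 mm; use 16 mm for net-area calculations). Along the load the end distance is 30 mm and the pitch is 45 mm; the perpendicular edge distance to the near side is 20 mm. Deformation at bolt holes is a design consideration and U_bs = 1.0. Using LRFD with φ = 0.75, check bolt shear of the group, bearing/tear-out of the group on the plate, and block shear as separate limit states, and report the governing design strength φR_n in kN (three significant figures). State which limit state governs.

201 kN (block shear governs)

Bolt shear: A_b = π·12²/4 = 113.1 mm²; R_n = 579 × 113.1 × 5 × 1 / 1000 = 327.4 kN → 0.75 × 327.4 = 246 kN.
Bearing: edge l_c = 23, r_n = 77.83 kN; interior l_c = 31, r_n = 81.22 kN; R_n = 77.83 + 4·81.22 = 402.7 kN → 302 kN.
Block shear: A_gv = 1260, A_nv = 828, A_nt = 72 mm²; R_n = min(0.6F_uA_nv, 0.6F_yA_gv) + U_bs·F_u·A_nt = 267.3 kN → 201 kN.
Block shear governs: 201 kN.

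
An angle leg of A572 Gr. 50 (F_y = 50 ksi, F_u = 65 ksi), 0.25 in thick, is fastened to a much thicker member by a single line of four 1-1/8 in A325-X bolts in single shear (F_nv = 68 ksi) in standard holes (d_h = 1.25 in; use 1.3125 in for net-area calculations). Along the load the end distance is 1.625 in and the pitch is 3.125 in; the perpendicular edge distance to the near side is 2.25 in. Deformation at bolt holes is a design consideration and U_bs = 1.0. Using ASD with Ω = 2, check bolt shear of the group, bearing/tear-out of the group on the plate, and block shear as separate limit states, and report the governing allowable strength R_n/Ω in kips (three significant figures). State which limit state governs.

44.2 kips (block shear governs)

Bolt shear: A_b = π·1.125²/4 = 0.994 in²; R_n = 68 × 0.994 × 4 × 1 = 270.4 kips → 270.4 / 2 = 135 kips.
Bearing: edge l_c = 1, r_n = 19.5 kips; interior l_c = 1.875, r_n = 36.56 kips; R_n = 19.5 + 3·36.56 = 129.2 kips → 64.6 kips.
Block shear: A_gv = 2.75, A_nv = 1.602, A_nt = 0.3984 in²; R_n = min(0.6F_uA_nv, 0.6F_yA_gv) + U_bs·F_u·A_nt = 88.36 kips → 44.2 kips.
Block shear governs: 44.2 kips.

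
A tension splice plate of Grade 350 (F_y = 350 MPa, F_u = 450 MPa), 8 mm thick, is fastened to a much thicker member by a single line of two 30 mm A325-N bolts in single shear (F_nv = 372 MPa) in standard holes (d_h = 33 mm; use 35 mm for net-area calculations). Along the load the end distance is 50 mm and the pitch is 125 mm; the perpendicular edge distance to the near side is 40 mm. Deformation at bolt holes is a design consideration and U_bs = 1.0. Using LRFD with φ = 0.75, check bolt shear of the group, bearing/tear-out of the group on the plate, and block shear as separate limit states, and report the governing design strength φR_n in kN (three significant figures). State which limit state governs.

Bolt shear: A_b = π·30²/4 = 706.9 mm²; R_n = 372 × 706.9 × 2 × 1 / 1000 = 525.9 kN → 0.75 × 525.9 = 394 kN.
Bearing: edge l_c = 33.5, r_n = 144.7 kN; interior l_c = 92, r_n = 259.2 kN; R_n = 144.7 + 1·259.2 = 403.9 kN → 303 kN.
Block shear: A_gv = 1400, A_nv = 980, A_nt = 180 mm²; R_n = min(0.6F_uA_nv, 0.6F_yA_gv) + U_bs·F_u·A_nt = 345.6 kN → 259 kN.
Block shear governs: 259 kN.

259 kN (block shear governs)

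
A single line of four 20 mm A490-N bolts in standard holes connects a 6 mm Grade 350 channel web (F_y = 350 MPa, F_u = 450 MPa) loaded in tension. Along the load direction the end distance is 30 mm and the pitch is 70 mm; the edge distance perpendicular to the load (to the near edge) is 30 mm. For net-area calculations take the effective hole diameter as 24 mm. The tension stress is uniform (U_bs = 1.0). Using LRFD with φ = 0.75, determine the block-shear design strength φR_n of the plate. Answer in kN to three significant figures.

226 kN

Shear plane L_v = 30 + 3·70 = 240 mm; A_gv = 240 × 6 = 1440 mm².
A_nv = (240 − 3.5·24) × 6 = 936 mm².
A_nt = (30 − 0.5·24) × 6 = 108 mm².
0.6 F_u A_nv = 252.7 kN; 0.6 F_y A_gv = 302.4 kN → shear rupture governs the shear term.
R_n = 252.7 + 1.0 × 450 × 108 / 1000 = 301.3 kN.
Design strength φR_n = 0.75 × 301.3 = 226 kN.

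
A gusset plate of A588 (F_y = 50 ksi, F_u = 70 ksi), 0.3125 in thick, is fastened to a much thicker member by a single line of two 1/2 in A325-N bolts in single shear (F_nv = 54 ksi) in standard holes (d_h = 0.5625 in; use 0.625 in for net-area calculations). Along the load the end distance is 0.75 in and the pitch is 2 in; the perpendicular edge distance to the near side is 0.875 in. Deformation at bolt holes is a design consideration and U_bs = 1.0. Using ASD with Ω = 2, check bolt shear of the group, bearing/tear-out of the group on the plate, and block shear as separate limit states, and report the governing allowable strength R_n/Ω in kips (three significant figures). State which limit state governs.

Bolt shear: A_b = π·0.5²/4 = 0.1963 in²; R_n = 54 × 0.1963 × 2 × 1 = 21.21 kips → 21.21 / 2 = 10.6 kips.
Bearing: edge l_c = 0.4688, r_n = 12.3 kips; interior l_c = 1.438, r_n = 26.25 kips; R_n = 12.3 + 1·26.25 = 38.55 kips → 19.3 kips.
Block shear: A_gv = 0.8594, A_nv = 0.5664, A_nt = 0.1758 in²; R_n = min(0.6F_uA_nv, 0.6F_yA_gv) + U_bs·F_u·A_nt = 36.09 kips → 18 kips.
Bolt shear governs: 10.6 kips.

10.6 kips (bolt shear governs)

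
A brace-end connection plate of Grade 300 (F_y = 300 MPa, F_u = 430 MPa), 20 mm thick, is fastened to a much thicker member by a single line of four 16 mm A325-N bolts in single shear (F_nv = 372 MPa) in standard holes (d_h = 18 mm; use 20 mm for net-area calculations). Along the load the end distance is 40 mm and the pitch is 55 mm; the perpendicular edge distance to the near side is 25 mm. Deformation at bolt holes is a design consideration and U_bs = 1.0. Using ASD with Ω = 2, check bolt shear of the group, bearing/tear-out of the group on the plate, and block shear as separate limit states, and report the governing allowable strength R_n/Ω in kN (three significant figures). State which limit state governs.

150 kN (bolt shear governs)

Bolt shear: A_b = π·16²/4 = 201.1 mm²; R_n = 372 × 201.1 × 4 × 1 / 1000 = 299.2 kN → 299.2 / 2 = 150 kN.
Bearing: edge l_c = 31, r_n = 319.9 kN; interior l_c = 37, r_n = 330.2 kN; R_n = 319.9 + 3·330.2 = 1311 kN → 655 kN.
Block shear: A_gv = 4100, A_nv = 2700, A_nt = 300 mm²; R_n = min(0.6F_uA_nv, 0.6F_yA_gv) + U_bs·F_u·A_nt = 825.6 kN → 413 kN.
Bolt shear governs: 150 kN.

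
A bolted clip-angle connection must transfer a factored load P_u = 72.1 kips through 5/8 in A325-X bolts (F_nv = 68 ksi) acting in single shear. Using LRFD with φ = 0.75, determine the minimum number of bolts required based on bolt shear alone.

5 bolts

A_b = π·0.625²/4 = 0.3068 in².
Per-bolt design strength φR_n = 0.75 × 68 × 0.3068 × 1 = 15.65 kips.
n ≥ 72.1 / 15.65 = 4.608 → use 5 bolts.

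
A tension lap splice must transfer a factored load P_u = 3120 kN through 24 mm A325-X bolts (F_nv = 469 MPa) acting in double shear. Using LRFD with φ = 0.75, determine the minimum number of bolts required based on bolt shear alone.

10 bolts

A_b = π·24²/4 = 452.4 mm².
Per-bolt design strength φR_n = 0.75 × 469 × 452.4 × 2 / 1000 = 318.3 kN.
n ≥ 3120 / 318.3 = 9.803 → use 10 bolts.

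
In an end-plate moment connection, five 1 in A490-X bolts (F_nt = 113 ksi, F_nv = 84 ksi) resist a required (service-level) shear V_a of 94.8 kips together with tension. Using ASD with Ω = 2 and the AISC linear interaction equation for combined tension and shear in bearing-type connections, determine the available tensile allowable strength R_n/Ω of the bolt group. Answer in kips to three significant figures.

A_b = π·1²/4 = 0.7854 in²; f_rv = 94.8 / (5 × 0.7854) = 24.14 ksi.
F'_nt = 1.3 F_nt − (Ω F_nt / F_nv) f_rv = 1.3·113 − (2·113/84)·24.14 = 81.95 ksi, capped at F_nt → F'_nt = 81.95 ksi.
R_n = F'_nt · A_b · n = 81.95 × 0.7854 × 5 = 321.8 kips.
Allowable strength R_n/Ω = 321.8 / 2 = 161 kips.

161 kips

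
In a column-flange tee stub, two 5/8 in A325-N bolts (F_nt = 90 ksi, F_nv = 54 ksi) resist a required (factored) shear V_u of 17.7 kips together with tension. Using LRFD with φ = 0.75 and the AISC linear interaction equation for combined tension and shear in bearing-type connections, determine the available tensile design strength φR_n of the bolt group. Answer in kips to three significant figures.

A_b = π·0.625²/4 = 0.3068 in²; f_rv = 17.7 / (2 × 0.3068) = 28.85 ksi.
F'_nt = 1.3 F_nt − (F_nt / φF_nv) f_rv = 1.3·90 − (90/(0.75·54))·28.85 = 52.9 ksi, capped at F_nt → F'_nt = 52.9 ksi.
R_n = F'_nt · A_b · n = 52.9 × 0.3068 × 2 = 32.46 kips.
Design strength φR_n = 0.75 × 32.46 = 24.3 kips.

24.3 kips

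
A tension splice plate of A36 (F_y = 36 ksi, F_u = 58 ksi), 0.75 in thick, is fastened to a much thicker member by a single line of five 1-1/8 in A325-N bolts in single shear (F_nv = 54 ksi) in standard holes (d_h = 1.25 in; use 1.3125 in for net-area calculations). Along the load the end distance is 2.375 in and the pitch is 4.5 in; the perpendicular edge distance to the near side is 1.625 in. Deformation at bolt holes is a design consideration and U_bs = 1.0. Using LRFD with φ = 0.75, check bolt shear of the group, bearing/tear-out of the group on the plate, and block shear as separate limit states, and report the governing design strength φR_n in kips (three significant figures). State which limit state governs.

Bolt shear: A_b = π·1.125²/4 = 0.994 in²; R_n = 54 × 0.994 × 5 × 1 = 268.4 kips → 0.75 × 268.4 = 201 kips.
Bearing: edge l_c = 1.75, r_n = 91.35 kips; interior l_c = 3.25, r_n = 117.4 kips; R_n = 91.35 + 4·117.4 = 561.1 kips → 421 kips.
Block shear: A_gv = 15.28, A_nv = 10.85, A_nt = 0.7266 in²; R_n = min(0.6F_uA_nv, 0.6F_yA_gv) + U_bs·F_u·A_nt = 372.2 kips → 279 kips.
Bolt shear governs: 201 kips.

201 kips (bolt shear governs)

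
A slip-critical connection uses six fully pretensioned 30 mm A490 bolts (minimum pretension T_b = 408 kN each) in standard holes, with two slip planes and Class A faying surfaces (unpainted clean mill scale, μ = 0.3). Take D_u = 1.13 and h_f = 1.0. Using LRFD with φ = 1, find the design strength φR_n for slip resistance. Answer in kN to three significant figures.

1660 kN

R_n = μ · D_u · h_f · T_b · n_s · n_b = 0.3 × 1.13 × 1.0 × 408 × 2 × 6 = 1660 kN.
Design strength φR_n = 1 × 1660 = 1660 kN.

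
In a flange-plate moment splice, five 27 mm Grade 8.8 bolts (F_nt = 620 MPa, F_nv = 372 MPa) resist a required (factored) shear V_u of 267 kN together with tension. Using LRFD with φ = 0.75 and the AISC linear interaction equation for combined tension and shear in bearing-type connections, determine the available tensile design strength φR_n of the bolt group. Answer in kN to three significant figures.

A_b = π·27²/4 = 572.6 mm²; f_rv = 267 × 1000 / (5 × 572.6) = 93.27 MPa.
F'_nt = 1.3 F_nt − (F_nt / φF_nv) f_rv = 1.3·620 − (620/(0.75·372))·93.27 = 598.7 MPa, capped at F_nt → F'_nt = 598.7 MPa.
R_n = F'_nt · A_b · n = 598.7 × 572.6 × 5 / 1000 = 1714 kN.
Design strength φR_n = 0.75 × 1714 = 1290 kN.

1290 kN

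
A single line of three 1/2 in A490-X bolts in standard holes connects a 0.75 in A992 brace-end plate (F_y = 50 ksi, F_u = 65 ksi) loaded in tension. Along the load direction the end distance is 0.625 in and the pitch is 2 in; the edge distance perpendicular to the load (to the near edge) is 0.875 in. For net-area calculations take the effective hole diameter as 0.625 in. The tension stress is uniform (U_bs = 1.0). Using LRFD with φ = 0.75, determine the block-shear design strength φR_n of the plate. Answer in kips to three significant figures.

Shear plane L_v = 0.625 + 2·2 = 4.625 in; A_gv = 4.625 × 0.75 = 3.469 in².
A_nv = (4.625 − 2.5·0.625) × 0.75 = 2.297 in².
A_nt = (0.875 − 0.5·0.625) × 0.75 = 0.4219 in².
0.6 F_u A_nv = 89.58 kips; 0.6 F_y A_gv = 104.1 kips → shear rupture governs the shear term.
R_n = 89.58 + 1.0 × 65 × 0.4219 = 117 kips.
Design strength φR_n = 0.75 × 117 = 87.8 kips.

87.8 kips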